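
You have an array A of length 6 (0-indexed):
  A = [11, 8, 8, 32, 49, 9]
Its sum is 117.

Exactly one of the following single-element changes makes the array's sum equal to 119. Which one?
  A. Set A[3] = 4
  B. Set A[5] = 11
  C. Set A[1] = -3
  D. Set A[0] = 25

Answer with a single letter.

Answer: B

Derivation:
Option A: A[3] 32->4, delta=-28, new_sum=117+(-28)=89
Option B: A[5] 9->11, delta=2, new_sum=117+(2)=119 <-- matches target
Option C: A[1] 8->-3, delta=-11, new_sum=117+(-11)=106
Option D: A[0] 11->25, delta=14, new_sum=117+(14)=131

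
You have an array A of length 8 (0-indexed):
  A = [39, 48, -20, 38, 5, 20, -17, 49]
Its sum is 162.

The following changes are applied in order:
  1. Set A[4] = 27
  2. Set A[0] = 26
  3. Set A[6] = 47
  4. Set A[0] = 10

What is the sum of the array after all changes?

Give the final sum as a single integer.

Answer: 219

Derivation:
Initial sum: 162
Change 1: A[4] 5 -> 27, delta = 22, sum = 184
Change 2: A[0] 39 -> 26, delta = -13, sum = 171
Change 3: A[6] -17 -> 47, delta = 64, sum = 235
Change 4: A[0] 26 -> 10, delta = -16, sum = 219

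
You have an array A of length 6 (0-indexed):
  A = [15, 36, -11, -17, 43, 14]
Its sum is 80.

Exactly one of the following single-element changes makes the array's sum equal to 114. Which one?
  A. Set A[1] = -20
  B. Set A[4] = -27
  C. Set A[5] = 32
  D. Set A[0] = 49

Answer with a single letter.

Option A: A[1] 36->-20, delta=-56, new_sum=80+(-56)=24
Option B: A[4] 43->-27, delta=-70, new_sum=80+(-70)=10
Option C: A[5] 14->32, delta=18, new_sum=80+(18)=98
Option D: A[0] 15->49, delta=34, new_sum=80+(34)=114 <-- matches target

Answer: D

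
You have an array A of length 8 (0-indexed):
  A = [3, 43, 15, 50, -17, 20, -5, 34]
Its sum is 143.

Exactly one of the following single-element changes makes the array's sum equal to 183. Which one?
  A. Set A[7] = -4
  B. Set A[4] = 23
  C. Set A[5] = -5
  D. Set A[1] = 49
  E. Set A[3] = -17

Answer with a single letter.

Option A: A[7] 34->-4, delta=-38, new_sum=143+(-38)=105
Option B: A[4] -17->23, delta=40, new_sum=143+(40)=183 <-- matches target
Option C: A[5] 20->-5, delta=-25, new_sum=143+(-25)=118
Option D: A[1] 43->49, delta=6, new_sum=143+(6)=149
Option E: A[3] 50->-17, delta=-67, new_sum=143+(-67)=76

Answer: B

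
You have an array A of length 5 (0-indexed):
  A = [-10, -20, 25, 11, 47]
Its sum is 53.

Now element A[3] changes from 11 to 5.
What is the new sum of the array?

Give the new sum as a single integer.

Answer: 47

Derivation:
Old value at index 3: 11
New value at index 3: 5
Delta = 5 - 11 = -6
New sum = old_sum + delta = 53 + (-6) = 47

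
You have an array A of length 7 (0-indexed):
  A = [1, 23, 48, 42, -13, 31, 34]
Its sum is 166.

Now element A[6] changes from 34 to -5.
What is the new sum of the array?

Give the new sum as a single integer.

Answer: 127

Derivation:
Old value at index 6: 34
New value at index 6: -5
Delta = -5 - 34 = -39
New sum = old_sum + delta = 166 + (-39) = 127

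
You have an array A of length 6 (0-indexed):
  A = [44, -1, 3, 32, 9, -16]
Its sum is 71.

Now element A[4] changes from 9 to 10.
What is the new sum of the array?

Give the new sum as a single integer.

Old value at index 4: 9
New value at index 4: 10
Delta = 10 - 9 = 1
New sum = old_sum + delta = 71 + (1) = 72

Answer: 72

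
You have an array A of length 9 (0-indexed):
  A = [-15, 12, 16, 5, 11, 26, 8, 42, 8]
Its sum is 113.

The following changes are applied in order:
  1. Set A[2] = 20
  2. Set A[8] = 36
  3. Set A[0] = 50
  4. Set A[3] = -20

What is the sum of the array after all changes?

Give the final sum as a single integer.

Answer: 185

Derivation:
Initial sum: 113
Change 1: A[2] 16 -> 20, delta = 4, sum = 117
Change 2: A[8] 8 -> 36, delta = 28, sum = 145
Change 3: A[0] -15 -> 50, delta = 65, sum = 210
Change 4: A[3] 5 -> -20, delta = -25, sum = 185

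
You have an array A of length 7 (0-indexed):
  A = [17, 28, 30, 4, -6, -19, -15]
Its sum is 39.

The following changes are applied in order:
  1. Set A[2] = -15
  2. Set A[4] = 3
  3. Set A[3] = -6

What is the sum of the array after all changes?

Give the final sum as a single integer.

Initial sum: 39
Change 1: A[2] 30 -> -15, delta = -45, sum = -6
Change 2: A[4] -6 -> 3, delta = 9, sum = 3
Change 3: A[3] 4 -> -6, delta = -10, sum = -7

Answer: -7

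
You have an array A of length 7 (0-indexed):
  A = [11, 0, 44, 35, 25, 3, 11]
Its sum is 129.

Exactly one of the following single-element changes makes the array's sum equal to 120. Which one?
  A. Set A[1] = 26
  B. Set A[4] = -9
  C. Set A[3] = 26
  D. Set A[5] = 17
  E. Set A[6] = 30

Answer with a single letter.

Option A: A[1] 0->26, delta=26, new_sum=129+(26)=155
Option B: A[4] 25->-9, delta=-34, new_sum=129+(-34)=95
Option C: A[3] 35->26, delta=-9, new_sum=129+(-9)=120 <-- matches target
Option D: A[5] 3->17, delta=14, new_sum=129+(14)=143
Option E: A[6] 11->30, delta=19, new_sum=129+(19)=148

Answer: C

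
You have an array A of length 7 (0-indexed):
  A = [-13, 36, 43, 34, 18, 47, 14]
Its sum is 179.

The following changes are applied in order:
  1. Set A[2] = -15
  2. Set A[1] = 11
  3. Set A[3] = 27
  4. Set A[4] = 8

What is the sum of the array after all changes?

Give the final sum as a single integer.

Answer: 79

Derivation:
Initial sum: 179
Change 1: A[2] 43 -> -15, delta = -58, sum = 121
Change 2: A[1] 36 -> 11, delta = -25, sum = 96
Change 3: A[3] 34 -> 27, delta = -7, sum = 89
Change 4: A[4] 18 -> 8, delta = -10, sum = 79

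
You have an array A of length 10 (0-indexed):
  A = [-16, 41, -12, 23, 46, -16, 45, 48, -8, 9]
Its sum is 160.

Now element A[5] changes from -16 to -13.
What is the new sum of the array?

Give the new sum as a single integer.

Old value at index 5: -16
New value at index 5: -13
Delta = -13 - -16 = 3
New sum = old_sum + delta = 160 + (3) = 163

Answer: 163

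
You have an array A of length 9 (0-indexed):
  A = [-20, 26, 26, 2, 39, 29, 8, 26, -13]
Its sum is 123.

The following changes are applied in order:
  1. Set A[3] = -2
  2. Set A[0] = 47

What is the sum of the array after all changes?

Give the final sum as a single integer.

Initial sum: 123
Change 1: A[3] 2 -> -2, delta = -4, sum = 119
Change 2: A[0] -20 -> 47, delta = 67, sum = 186

Answer: 186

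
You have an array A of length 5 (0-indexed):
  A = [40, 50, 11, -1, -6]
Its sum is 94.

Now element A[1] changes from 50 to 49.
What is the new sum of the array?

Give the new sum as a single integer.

Answer: 93

Derivation:
Old value at index 1: 50
New value at index 1: 49
Delta = 49 - 50 = -1
New sum = old_sum + delta = 94 + (-1) = 93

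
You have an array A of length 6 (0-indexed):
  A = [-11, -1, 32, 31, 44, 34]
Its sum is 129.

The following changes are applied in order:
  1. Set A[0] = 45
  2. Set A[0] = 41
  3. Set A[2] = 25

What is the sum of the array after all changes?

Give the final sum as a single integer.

Answer: 174

Derivation:
Initial sum: 129
Change 1: A[0] -11 -> 45, delta = 56, sum = 185
Change 2: A[0] 45 -> 41, delta = -4, sum = 181
Change 3: A[2] 32 -> 25, delta = -7, sum = 174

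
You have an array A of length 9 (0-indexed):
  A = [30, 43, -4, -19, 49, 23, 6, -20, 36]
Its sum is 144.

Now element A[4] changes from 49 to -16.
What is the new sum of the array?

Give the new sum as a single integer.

Answer: 79

Derivation:
Old value at index 4: 49
New value at index 4: -16
Delta = -16 - 49 = -65
New sum = old_sum + delta = 144 + (-65) = 79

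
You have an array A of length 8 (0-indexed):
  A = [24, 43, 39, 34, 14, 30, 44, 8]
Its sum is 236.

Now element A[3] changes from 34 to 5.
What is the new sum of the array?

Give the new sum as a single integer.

Old value at index 3: 34
New value at index 3: 5
Delta = 5 - 34 = -29
New sum = old_sum + delta = 236 + (-29) = 207

Answer: 207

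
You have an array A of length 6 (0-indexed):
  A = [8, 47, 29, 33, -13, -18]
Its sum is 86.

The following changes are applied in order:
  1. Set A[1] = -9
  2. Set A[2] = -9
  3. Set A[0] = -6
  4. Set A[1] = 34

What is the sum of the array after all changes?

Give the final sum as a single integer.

Answer: 21

Derivation:
Initial sum: 86
Change 1: A[1] 47 -> -9, delta = -56, sum = 30
Change 2: A[2] 29 -> -9, delta = -38, sum = -8
Change 3: A[0] 8 -> -6, delta = -14, sum = -22
Change 4: A[1] -9 -> 34, delta = 43, sum = 21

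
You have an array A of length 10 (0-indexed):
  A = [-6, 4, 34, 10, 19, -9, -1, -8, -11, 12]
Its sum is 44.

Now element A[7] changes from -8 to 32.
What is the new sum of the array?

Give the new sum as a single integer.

Old value at index 7: -8
New value at index 7: 32
Delta = 32 - -8 = 40
New sum = old_sum + delta = 44 + (40) = 84

Answer: 84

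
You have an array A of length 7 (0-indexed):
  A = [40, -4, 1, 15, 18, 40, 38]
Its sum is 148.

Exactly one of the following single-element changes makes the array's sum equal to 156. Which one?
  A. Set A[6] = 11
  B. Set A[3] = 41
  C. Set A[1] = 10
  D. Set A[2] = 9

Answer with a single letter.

Option A: A[6] 38->11, delta=-27, new_sum=148+(-27)=121
Option B: A[3] 15->41, delta=26, new_sum=148+(26)=174
Option C: A[1] -4->10, delta=14, new_sum=148+(14)=162
Option D: A[2] 1->9, delta=8, new_sum=148+(8)=156 <-- matches target

Answer: D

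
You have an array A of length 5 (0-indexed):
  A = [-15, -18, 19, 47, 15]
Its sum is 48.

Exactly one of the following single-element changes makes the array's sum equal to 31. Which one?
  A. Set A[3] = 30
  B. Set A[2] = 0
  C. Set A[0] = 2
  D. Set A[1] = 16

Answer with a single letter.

Option A: A[3] 47->30, delta=-17, new_sum=48+(-17)=31 <-- matches target
Option B: A[2] 19->0, delta=-19, new_sum=48+(-19)=29
Option C: A[0] -15->2, delta=17, new_sum=48+(17)=65
Option D: A[1] -18->16, delta=34, new_sum=48+(34)=82

Answer: A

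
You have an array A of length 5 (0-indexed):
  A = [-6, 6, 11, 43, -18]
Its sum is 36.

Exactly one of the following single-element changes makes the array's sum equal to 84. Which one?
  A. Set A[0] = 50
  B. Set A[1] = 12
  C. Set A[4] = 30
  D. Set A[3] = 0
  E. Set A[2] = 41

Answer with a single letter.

Answer: C

Derivation:
Option A: A[0] -6->50, delta=56, new_sum=36+(56)=92
Option B: A[1] 6->12, delta=6, new_sum=36+(6)=42
Option C: A[4] -18->30, delta=48, new_sum=36+(48)=84 <-- matches target
Option D: A[3] 43->0, delta=-43, new_sum=36+(-43)=-7
Option E: A[2] 11->41, delta=30, new_sum=36+(30)=66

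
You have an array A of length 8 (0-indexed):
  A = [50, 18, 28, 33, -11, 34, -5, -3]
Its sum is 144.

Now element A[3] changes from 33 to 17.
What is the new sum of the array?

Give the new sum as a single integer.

Answer: 128

Derivation:
Old value at index 3: 33
New value at index 3: 17
Delta = 17 - 33 = -16
New sum = old_sum + delta = 144 + (-16) = 128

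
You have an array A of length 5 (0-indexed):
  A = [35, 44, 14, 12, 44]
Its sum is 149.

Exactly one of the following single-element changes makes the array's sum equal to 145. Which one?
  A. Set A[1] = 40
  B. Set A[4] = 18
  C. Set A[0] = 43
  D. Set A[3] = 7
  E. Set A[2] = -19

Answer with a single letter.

Option A: A[1] 44->40, delta=-4, new_sum=149+(-4)=145 <-- matches target
Option B: A[4] 44->18, delta=-26, new_sum=149+(-26)=123
Option C: A[0] 35->43, delta=8, new_sum=149+(8)=157
Option D: A[3] 12->7, delta=-5, new_sum=149+(-5)=144
Option E: A[2] 14->-19, delta=-33, new_sum=149+(-33)=116

Answer: A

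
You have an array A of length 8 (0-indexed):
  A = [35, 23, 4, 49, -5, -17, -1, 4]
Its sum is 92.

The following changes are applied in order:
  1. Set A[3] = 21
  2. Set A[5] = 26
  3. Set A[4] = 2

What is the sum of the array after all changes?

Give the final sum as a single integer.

Initial sum: 92
Change 1: A[3] 49 -> 21, delta = -28, sum = 64
Change 2: A[5] -17 -> 26, delta = 43, sum = 107
Change 3: A[4] -5 -> 2, delta = 7, sum = 114

Answer: 114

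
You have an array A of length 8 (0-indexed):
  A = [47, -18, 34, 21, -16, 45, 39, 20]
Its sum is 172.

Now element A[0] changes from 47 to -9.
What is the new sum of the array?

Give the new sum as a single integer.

Answer: 116

Derivation:
Old value at index 0: 47
New value at index 0: -9
Delta = -9 - 47 = -56
New sum = old_sum + delta = 172 + (-56) = 116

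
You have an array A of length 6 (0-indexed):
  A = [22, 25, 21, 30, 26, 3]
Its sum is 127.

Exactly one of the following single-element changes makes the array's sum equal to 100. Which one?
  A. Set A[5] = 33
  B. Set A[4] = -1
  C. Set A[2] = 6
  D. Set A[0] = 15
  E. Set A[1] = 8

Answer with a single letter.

Answer: B

Derivation:
Option A: A[5] 3->33, delta=30, new_sum=127+(30)=157
Option B: A[4] 26->-1, delta=-27, new_sum=127+(-27)=100 <-- matches target
Option C: A[2] 21->6, delta=-15, new_sum=127+(-15)=112
Option D: A[0] 22->15, delta=-7, new_sum=127+(-7)=120
Option E: A[1] 25->8, delta=-17, new_sum=127+(-17)=110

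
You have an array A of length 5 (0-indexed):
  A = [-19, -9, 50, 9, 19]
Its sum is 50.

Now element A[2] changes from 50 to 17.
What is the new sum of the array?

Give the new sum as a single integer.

Old value at index 2: 50
New value at index 2: 17
Delta = 17 - 50 = -33
New sum = old_sum + delta = 50 + (-33) = 17

Answer: 17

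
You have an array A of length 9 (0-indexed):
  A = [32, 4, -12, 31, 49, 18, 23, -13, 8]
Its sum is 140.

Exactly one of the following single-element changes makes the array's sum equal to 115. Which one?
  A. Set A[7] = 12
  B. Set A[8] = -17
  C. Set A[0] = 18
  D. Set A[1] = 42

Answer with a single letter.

Answer: B

Derivation:
Option A: A[7] -13->12, delta=25, new_sum=140+(25)=165
Option B: A[8] 8->-17, delta=-25, new_sum=140+(-25)=115 <-- matches target
Option C: A[0] 32->18, delta=-14, new_sum=140+(-14)=126
Option D: A[1] 4->42, delta=38, new_sum=140+(38)=178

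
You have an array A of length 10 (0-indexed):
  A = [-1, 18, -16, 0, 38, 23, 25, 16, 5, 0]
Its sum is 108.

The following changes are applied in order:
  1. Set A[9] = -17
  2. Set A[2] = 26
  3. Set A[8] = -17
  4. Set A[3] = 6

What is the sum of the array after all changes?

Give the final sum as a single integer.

Answer: 117

Derivation:
Initial sum: 108
Change 1: A[9] 0 -> -17, delta = -17, sum = 91
Change 2: A[2] -16 -> 26, delta = 42, sum = 133
Change 3: A[8] 5 -> -17, delta = -22, sum = 111
Change 4: A[3] 0 -> 6, delta = 6, sum = 117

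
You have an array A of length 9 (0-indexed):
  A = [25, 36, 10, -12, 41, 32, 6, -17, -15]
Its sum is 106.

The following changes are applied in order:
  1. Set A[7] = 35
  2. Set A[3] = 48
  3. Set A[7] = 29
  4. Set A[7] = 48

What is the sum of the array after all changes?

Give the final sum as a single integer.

Answer: 231

Derivation:
Initial sum: 106
Change 1: A[7] -17 -> 35, delta = 52, sum = 158
Change 2: A[3] -12 -> 48, delta = 60, sum = 218
Change 3: A[7] 35 -> 29, delta = -6, sum = 212
Change 4: A[7] 29 -> 48, delta = 19, sum = 231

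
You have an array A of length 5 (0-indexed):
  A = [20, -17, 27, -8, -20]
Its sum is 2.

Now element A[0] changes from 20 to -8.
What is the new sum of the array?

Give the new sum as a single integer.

Old value at index 0: 20
New value at index 0: -8
Delta = -8 - 20 = -28
New sum = old_sum + delta = 2 + (-28) = -26

Answer: -26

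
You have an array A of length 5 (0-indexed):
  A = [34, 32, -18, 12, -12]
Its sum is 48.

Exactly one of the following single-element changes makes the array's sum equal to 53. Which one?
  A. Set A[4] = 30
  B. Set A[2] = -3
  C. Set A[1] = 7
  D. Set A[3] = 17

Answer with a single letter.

Option A: A[4] -12->30, delta=42, new_sum=48+(42)=90
Option B: A[2] -18->-3, delta=15, new_sum=48+(15)=63
Option C: A[1] 32->7, delta=-25, new_sum=48+(-25)=23
Option D: A[3] 12->17, delta=5, new_sum=48+(5)=53 <-- matches target

Answer: D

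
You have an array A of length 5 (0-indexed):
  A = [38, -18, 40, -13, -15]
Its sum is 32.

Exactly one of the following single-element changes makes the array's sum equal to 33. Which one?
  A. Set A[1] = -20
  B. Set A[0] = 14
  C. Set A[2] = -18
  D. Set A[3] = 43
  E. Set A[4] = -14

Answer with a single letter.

Option A: A[1] -18->-20, delta=-2, new_sum=32+(-2)=30
Option B: A[0] 38->14, delta=-24, new_sum=32+(-24)=8
Option C: A[2] 40->-18, delta=-58, new_sum=32+(-58)=-26
Option D: A[3] -13->43, delta=56, new_sum=32+(56)=88
Option E: A[4] -15->-14, delta=1, new_sum=32+(1)=33 <-- matches target

Answer: E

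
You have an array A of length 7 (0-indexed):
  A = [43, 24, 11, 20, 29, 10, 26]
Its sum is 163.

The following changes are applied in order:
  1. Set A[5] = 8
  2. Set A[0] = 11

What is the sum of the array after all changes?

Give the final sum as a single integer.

Initial sum: 163
Change 1: A[5] 10 -> 8, delta = -2, sum = 161
Change 2: A[0] 43 -> 11, delta = -32, sum = 129

Answer: 129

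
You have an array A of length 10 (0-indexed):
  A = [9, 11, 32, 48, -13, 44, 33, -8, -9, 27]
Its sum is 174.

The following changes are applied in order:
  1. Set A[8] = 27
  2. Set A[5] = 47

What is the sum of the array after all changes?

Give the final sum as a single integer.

Answer: 213

Derivation:
Initial sum: 174
Change 1: A[8] -9 -> 27, delta = 36, sum = 210
Change 2: A[5] 44 -> 47, delta = 3, sum = 213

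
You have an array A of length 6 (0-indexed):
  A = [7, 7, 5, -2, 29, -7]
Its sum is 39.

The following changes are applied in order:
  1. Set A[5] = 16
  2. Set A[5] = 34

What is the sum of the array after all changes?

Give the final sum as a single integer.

Answer: 80

Derivation:
Initial sum: 39
Change 1: A[5] -7 -> 16, delta = 23, sum = 62
Change 2: A[5] 16 -> 34, delta = 18, sum = 80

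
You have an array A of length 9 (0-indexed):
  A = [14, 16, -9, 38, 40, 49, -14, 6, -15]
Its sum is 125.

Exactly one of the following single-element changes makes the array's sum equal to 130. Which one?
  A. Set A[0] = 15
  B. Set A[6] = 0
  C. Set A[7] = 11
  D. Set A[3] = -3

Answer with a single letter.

Option A: A[0] 14->15, delta=1, new_sum=125+(1)=126
Option B: A[6] -14->0, delta=14, new_sum=125+(14)=139
Option C: A[7] 6->11, delta=5, new_sum=125+(5)=130 <-- matches target
Option D: A[3] 38->-3, delta=-41, new_sum=125+(-41)=84

Answer: C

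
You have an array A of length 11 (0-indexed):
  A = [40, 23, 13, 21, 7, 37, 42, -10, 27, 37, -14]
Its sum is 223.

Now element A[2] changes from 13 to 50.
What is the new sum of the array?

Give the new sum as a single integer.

Answer: 260

Derivation:
Old value at index 2: 13
New value at index 2: 50
Delta = 50 - 13 = 37
New sum = old_sum + delta = 223 + (37) = 260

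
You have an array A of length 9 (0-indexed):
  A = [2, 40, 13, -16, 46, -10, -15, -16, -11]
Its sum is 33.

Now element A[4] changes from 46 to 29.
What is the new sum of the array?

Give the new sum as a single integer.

Answer: 16

Derivation:
Old value at index 4: 46
New value at index 4: 29
Delta = 29 - 46 = -17
New sum = old_sum + delta = 33 + (-17) = 16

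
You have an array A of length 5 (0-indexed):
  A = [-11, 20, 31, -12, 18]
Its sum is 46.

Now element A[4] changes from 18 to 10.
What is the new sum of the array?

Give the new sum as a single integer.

Old value at index 4: 18
New value at index 4: 10
Delta = 10 - 18 = -8
New sum = old_sum + delta = 46 + (-8) = 38

Answer: 38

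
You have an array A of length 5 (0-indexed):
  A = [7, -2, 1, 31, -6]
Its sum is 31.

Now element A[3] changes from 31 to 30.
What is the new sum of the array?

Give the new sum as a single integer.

Old value at index 3: 31
New value at index 3: 30
Delta = 30 - 31 = -1
New sum = old_sum + delta = 31 + (-1) = 30

Answer: 30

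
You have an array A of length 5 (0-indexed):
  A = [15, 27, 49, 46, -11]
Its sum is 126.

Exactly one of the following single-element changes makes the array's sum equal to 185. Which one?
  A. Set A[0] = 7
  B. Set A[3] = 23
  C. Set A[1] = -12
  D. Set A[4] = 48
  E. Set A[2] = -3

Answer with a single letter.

Answer: D

Derivation:
Option A: A[0] 15->7, delta=-8, new_sum=126+(-8)=118
Option B: A[3] 46->23, delta=-23, new_sum=126+(-23)=103
Option C: A[1] 27->-12, delta=-39, new_sum=126+(-39)=87
Option D: A[4] -11->48, delta=59, new_sum=126+(59)=185 <-- matches target
Option E: A[2] 49->-3, delta=-52, new_sum=126+(-52)=74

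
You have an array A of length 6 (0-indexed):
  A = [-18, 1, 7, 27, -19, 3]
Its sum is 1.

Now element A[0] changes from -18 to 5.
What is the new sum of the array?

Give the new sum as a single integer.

Answer: 24

Derivation:
Old value at index 0: -18
New value at index 0: 5
Delta = 5 - -18 = 23
New sum = old_sum + delta = 1 + (23) = 24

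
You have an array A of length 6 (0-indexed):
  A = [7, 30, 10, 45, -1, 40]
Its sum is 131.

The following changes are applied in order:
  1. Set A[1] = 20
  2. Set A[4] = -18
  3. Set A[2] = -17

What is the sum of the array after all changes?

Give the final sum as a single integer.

Initial sum: 131
Change 1: A[1] 30 -> 20, delta = -10, sum = 121
Change 2: A[4] -1 -> -18, delta = -17, sum = 104
Change 3: A[2] 10 -> -17, delta = -27, sum = 77

Answer: 77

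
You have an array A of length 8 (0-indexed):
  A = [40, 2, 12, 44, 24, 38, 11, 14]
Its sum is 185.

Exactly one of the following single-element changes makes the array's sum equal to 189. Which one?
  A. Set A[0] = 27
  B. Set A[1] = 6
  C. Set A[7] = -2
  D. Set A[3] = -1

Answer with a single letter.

Answer: B

Derivation:
Option A: A[0] 40->27, delta=-13, new_sum=185+(-13)=172
Option B: A[1] 2->6, delta=4, new_sum=185+(4)=189 <-- matches target
Option C: A[7] 14->-2, delta=-16, new_sum=185+(-16)=169
Option D: A[3] 44->-1, delta=-45, new_sum=185+(-45)=140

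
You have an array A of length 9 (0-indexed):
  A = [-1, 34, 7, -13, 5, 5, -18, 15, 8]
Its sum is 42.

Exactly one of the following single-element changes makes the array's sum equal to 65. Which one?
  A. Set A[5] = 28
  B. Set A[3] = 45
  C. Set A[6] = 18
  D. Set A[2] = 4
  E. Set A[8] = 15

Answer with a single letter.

Option A: A[5] 5->28, delta=23, new_sum=42+(23)=65 <-- matches target
Option B: A[3] -13->45, delta=58, new_sum=42+(58)=100
Option C: A[6] -18->18, delta=36, new_sum=42+(36)=78
Option D: A[2] 7->4, delta=-3, new_sum=42+(-3)=39
Option E: A[8] 8->15, delta=7, new_sum=42+(7)=49

Answer: A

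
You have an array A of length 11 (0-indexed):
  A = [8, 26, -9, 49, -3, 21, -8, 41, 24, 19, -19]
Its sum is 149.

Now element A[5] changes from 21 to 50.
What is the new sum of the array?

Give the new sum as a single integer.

Old value at index 5: 21
New value at index 5: 50
Delta = 50 - 21 = 29
New sum = old_sum + delta = 149 + (29) = 178

Answer: 178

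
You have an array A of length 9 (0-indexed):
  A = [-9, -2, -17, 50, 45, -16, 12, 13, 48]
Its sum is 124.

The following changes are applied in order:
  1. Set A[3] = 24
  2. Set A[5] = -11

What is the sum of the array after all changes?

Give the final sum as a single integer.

Answer: 103

Derivation:
Initial sum: 124
Change 1: A[3] 50 -> 24, delta = -26, sum = 98
Change 2: A[5] -16 -> -11, delta = 5, sum = 103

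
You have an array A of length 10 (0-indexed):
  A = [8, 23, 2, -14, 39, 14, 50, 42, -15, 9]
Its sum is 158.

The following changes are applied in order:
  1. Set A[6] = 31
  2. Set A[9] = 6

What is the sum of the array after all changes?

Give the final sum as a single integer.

Answer: 136

Derivation:
Initial sum: 158
Change 1: A[6] 50 -> 31, delta = -19, sum = 139
Change 2: A[9] 9 -> 6, delta = -3, sum = 136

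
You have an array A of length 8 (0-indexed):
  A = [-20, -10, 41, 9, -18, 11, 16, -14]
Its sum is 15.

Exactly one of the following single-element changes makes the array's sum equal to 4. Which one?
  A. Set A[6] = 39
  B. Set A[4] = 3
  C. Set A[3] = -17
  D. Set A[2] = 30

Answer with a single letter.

Answer: D

Derivation:
Option A: A[6] 16->39, delta=23, new_sum=15+(23)=38
Option B: A[4] -18->3, delta=21, new_sum=15+(21)=36
Option C: A[3] 9->-17, delta=-26, new_sum=15+(-26)=-11
Option D: A[2] 41->30, delta=-11, new_sum=15+(-11)=4 <-- matches target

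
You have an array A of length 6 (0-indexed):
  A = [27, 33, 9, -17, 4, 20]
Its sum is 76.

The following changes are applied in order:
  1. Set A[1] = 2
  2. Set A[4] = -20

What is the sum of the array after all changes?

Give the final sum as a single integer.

Answer: 21

Derivation:
Initial sum: 76
Change 1: A[1] 33 -> 2, delta = -31, sum = 45
Change 2: A[4] 4 -> -20, delta = -24, sum = 21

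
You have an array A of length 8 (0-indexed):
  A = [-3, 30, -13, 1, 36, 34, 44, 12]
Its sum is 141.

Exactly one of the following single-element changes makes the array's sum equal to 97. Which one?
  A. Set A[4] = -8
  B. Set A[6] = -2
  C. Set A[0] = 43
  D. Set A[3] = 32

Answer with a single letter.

Option A: A[4] 36->-8, delta=-44, new_sum=141+(-44)=97 <-- matches target
Option B: A[6] 44->-2, delta=-46, new_sum=141+(-46)=95
Option C: A[0] -3->43, delta=46, new_sum=141+(46)=187
Option D: A[3] 1->32, delta=31, new_sum=141+(31)=172

Answer: A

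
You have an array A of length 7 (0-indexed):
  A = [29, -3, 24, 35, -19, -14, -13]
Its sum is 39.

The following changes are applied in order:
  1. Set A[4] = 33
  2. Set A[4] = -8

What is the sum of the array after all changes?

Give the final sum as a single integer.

Initial sum: 39
Change 1: A[4] -19 -> 33, delta = 52, sum = 91
Change 2: A[4] 33 -> -8, delta = -41, sum = 50

Answer: 50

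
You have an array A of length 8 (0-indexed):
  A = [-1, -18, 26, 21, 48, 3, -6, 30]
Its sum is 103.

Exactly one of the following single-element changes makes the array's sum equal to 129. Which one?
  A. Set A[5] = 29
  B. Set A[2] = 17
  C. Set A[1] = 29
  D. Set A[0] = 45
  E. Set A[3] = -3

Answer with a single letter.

Answer: A

Derivation:
Option A: A[5] 3->29, delta=26, new_sum=103+(26)=129 <-- matches target
Option B: A[2] 26->17, delta=-9, new_sum=103+(-9)=94
Option C: A[1] -18->29, delta=47, new_sum=103+(47)=150
Option D: A[0] -1->45, delta=46, new_sum=103+(46)=149
Option E: A[3] 21->-3, delta=-24, new_sum=103+(-24)=79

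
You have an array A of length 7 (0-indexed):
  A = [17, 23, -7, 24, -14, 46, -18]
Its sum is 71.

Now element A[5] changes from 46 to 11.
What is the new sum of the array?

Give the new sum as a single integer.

Old value at index 5: 46
New value at index 5: 11
Delta = 11 - 46 = -35
New sum = old_sum + delta = 71 + (-35) = 36

Answer: 36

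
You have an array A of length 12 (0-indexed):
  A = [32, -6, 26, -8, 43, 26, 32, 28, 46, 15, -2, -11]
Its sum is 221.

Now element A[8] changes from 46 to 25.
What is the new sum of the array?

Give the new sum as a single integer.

Answer: 200

Derivation:
Old value at index 8: 46
New value at index 8: 25
Delta = 25 - 46 = -21
New sum = old_sum + delta = 221 + (-21) = 200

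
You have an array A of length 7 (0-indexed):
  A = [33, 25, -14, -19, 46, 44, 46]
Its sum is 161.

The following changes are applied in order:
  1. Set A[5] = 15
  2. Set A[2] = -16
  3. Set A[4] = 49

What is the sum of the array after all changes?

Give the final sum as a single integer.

Initial sum: 161
Change 1: A[5] 44 -> 15, delta = -29, sum = 132
Change 2: A[2] -14 -> -16, delta = -2, sum = 130
Change 3: A[4] 46 -> 49, delta = 3, sum = 133

Answer: 133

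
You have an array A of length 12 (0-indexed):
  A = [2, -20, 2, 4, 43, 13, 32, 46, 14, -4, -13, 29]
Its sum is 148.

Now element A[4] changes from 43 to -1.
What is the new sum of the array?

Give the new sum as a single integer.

Old value at index 4: 43
New value at index 4: -1
Delta = -1 - 43 = -44
New sum = old_sum + delta = 148 + (-44) = 104

Answer: 104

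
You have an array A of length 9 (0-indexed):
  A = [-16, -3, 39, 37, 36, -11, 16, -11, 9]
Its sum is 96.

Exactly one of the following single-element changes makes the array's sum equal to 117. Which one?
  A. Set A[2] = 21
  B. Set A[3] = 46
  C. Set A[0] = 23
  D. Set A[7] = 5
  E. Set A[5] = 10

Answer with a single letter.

Option A: A[2] 39->21, delta=-18, new_sum=96+(-18)=78
Option B: A[3] 37->46, delta=9, new_sum=96+(9)=105
Option C: A[0] -16->23, delta=39, new_sum=96+(39)=135
Option D: A[7] -11->5, delta=16, new_sum=96+(16)=112
Option E: A[5] -11->10, delta=21, new_sum=96+(21)=117 <-- matches target

Answer: E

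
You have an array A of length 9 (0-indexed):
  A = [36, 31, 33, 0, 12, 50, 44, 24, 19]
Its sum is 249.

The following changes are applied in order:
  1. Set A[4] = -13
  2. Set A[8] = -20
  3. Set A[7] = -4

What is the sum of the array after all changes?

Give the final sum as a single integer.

Initial sum: 249
Change 1: A[4] 12 -> -13, delta = -25, sum = 224
Change 2: A[8] 19 -> -20, delta = -39, sum = 185
Change 3: A[7] 24 -> -4, delta = -28, sum = 157

Answer: 157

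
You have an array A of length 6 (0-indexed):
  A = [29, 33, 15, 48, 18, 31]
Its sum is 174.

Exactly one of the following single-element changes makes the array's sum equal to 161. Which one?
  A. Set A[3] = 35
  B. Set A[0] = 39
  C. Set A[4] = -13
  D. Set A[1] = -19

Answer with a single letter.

Option A: A[3] 48->35, delta=-13, new_sum=174+(-13)=161 <-- matches target
Option B: A[0] 29->39, delta=10, new_sum=174+(10)=184
Option C: A[4] 18->-13, delta=-31, new_sum=174+(-31)=143
Option D: A[1] 33->-19, delta=-52, new_sum=174+(-52)=122

Answer: A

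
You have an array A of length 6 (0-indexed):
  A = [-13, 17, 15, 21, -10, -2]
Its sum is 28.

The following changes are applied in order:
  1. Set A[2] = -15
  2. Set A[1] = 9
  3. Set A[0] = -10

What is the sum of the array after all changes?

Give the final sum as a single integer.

Answer: -7

Derivation:
Initial sum: 28
Change 1: A[2] 15 -> -15, delta = -30, sum = -2
Change 2: A[1] 17 -> 9, delta = -8, sum = -10
Change 3: A[0] -13 -> -10, delta = 3, sum = -7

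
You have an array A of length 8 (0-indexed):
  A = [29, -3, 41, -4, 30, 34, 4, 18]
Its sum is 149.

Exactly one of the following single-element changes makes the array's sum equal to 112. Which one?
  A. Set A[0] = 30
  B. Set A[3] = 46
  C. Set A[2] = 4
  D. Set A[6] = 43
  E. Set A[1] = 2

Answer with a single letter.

Option A: A[0] 29->30, delta=1, new_sum=149+(1)=150
Option B: A[3] -4->46, delta=50, new_sum=149+(50)=199
Option C: A[2] 41->4, delta=-37, new_sum=149+(-37)=112 <-- matches target
Option D: A[6] 4->43, delta=39, new_sum=149+(39)=188
Option E: A[1] -3->2, delta=5, new_sum=149+(5)=154

Answer: C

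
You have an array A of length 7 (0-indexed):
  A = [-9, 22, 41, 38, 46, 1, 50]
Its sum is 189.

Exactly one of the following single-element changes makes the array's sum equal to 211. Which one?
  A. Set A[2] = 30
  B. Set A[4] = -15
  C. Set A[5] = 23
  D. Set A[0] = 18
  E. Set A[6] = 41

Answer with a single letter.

Answer: C

Derivation:
Option A: A[2] 41->30, delta=-11, new_sum=189+(-11)=178
Option B: A[4] 46->-15, delta=-61, new_sum=189+(-61)=128
Option C: A[5] 1->23, delta=22, new_sum=189+(22)=211 <-- matches target
Option D: A[0] -9->18, delta=27, new_sum=189+(27)=216
Option E: A[6] 50->41, delta=-9, new_sum=189+(-9)=180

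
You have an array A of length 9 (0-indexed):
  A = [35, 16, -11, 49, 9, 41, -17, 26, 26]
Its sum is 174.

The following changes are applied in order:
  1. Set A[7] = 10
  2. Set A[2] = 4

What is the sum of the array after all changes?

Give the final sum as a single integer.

Answer: 173

Derivation:
Initial sum: 174
Change 1: A[7] 26 -> 10, delta = -16, sum = 158
Change 2: A[2] -11 -> 4, delta = 15, sum = 173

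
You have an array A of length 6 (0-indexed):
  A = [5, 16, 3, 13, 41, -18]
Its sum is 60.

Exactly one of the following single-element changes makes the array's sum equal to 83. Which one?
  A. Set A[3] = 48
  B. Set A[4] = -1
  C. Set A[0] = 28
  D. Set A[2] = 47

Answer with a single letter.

Answer: C

Derivation:
Option A: A[3] 13->48, delta=35, new_sum=60+(35)=95
Option B: A[4] 41->-1, delta=-42, new_sum=60+(-42)=18
Option C: A[0] 5->28, delta=23, new_sum=60+(23)=83 <-- matches target
Option D: A[2] 3->47, delta=44, new_sum=60+(44)=104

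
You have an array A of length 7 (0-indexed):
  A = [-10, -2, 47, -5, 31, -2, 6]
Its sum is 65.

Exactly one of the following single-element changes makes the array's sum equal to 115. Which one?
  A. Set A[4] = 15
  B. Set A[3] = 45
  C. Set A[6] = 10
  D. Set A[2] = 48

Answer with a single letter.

Option A: A[4] 31->15, delta=-16, new_sum=65+(-16)=49
Option B: A[3] -5->45, delta=50, new_sum=65+(50)=115 <-- matches target
Option C: A[6] 6->10, delta=4, new_sum=65+(4)=69
Option D: A[2] 47->48, delta=1, new_sum=65+(1)=66

Answer: B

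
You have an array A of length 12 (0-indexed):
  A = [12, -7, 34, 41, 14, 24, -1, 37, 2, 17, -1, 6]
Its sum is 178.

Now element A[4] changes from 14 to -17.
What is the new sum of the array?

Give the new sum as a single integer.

Old value at index 4: 14
New value at index 4: -17
Delta = -17 - 14 = -31
New sum = old_sum + delta = 178 + (-31) = 147

Answer: 147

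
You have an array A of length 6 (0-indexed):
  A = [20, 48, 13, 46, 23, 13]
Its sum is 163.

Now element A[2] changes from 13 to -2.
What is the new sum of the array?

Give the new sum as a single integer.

Old value at index 2: 13
New value at index 2: -2
Delta = -2 - 13 = -15
New sum = old_sum + delta = 163 + (-15) = 148

Answer: 148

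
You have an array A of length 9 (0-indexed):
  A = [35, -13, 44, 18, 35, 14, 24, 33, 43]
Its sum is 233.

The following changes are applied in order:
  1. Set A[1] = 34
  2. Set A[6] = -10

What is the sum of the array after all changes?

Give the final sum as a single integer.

Initial sum: 233
Change 1: A[1] -13 -> 34, delta = 47, sum = 280
Change 2: A[6] 24 -> -10, delta = -34, sum = 246

Answer: 246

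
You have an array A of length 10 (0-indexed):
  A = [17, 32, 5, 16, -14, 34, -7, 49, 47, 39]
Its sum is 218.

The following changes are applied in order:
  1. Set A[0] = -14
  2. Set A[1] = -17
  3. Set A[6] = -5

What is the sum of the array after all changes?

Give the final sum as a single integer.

Initial sum: 218
Change 1: A[0] 17 -> -14, delta = -31, sum = 187
Change 2: A[1] 32 -> -17, delta = -49, sum = 138
Change 3: A[6] -7 -> -5, delta = 2, sum = 140

Answer: 140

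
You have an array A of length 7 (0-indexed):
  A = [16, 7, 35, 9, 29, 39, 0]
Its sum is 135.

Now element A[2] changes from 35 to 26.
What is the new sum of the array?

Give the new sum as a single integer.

Old value at index 2: 35
New value at index 2: 26
Delta = 26 - 35 = -9
New sum = old_sum + delta = 135 + (-9) = 126

Answer: 126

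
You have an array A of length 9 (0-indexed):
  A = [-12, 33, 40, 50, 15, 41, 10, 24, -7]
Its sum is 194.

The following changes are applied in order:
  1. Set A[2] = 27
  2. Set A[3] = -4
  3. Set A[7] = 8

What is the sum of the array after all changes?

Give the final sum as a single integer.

Initial sum: 194
Change 1: A[2] 40 -> 27, delta = -13, sum = 181
Change 2: A[3] 50 -> -4, delta = -54, sum = 127
Change 3: A[7] 24 -> 8, delta = -16, sum = 111

Answer: 111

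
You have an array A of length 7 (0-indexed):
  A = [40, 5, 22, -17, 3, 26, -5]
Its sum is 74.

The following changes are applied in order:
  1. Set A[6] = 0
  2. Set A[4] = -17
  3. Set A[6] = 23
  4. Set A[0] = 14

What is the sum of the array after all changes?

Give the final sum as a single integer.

Initial sum: 74
Change 1: A[6] -5 -> 0, delta = 5, sum = 79
Change 2: A[4] 3 -> -17, delta = -20, sum = 59
Change 3: A[6] 0 -> 23, delta = 23, sum = 82
Change 4: A[0] 40 -> 14, delta = -26, sum = 56

Answer: 56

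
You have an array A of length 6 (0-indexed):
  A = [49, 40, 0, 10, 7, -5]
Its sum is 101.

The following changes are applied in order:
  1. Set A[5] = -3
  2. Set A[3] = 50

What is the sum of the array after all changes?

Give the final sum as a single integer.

Initial sum: 101
Change 1: A[5] -5 -> -3, delta = 2, sum = 103
Change 2: A[3] 10 -> 50, delta = 40, sum = 143

Answer: 143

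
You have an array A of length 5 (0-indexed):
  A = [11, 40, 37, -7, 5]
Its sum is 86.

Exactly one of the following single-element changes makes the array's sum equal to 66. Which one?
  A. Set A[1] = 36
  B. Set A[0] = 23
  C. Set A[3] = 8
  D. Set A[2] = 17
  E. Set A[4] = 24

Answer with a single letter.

Answer: D

Derivation:
Option A: A[1] 40->36, delta=-4, new_sum=86+(-4)=82
Option B: A[0] 11->23, delta=12, new_sum=86+(12)=98
Option C: A[3] -7->8, delta=15, new_sum=86+(15)=101
Option D: A[2] 37->17, delta=-20, new_sum=86+(-20)=66 <-- matches target
Option E: A[4] 5->24, delta=19, new_sum=86+(19)=105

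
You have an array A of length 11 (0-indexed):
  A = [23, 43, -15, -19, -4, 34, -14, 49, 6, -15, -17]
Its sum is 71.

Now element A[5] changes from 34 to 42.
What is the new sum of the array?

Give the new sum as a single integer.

Answer: 79

Derivation:
Old value at index 5: 34
New value at index 5: 42
Delta = 42 - 34 = 8
New sum = old_sum + delta = 71 + (8) = 79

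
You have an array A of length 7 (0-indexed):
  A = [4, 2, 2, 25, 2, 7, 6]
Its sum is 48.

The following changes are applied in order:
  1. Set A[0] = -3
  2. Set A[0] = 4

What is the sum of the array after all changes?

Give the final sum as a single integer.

Initial sum: 48
Change 1: A[0] 4 -> -3, delta = -7, sum = 41
Change 2: A[0] -3 -> 4, delta = 7, sum = 48

Answer: 48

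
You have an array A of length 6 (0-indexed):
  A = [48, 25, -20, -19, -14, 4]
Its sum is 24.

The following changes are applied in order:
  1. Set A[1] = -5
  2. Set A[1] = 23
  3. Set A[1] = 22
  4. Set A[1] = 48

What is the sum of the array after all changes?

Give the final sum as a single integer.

Initial sum: 24
Change 1: A[1] 25 -> -5, delta = -30, sum = -6
Change 2: A[1] -5 -> 23, delta = 28, sum = 22
Change 3: A[1] 23 -> 22, delta = -1, sum = 21
Change 4: A[1] 22 -> 48, delta = 26, sum = 47

Answer: 47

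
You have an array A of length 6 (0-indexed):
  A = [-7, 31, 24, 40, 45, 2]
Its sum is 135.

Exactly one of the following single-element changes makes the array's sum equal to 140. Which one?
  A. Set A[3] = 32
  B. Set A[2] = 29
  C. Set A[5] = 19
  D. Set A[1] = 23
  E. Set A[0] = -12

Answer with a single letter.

Answer: B

Derivation:
Option A: A[3] 40->32, delta=-8, new_sum=135+(-8)=127
Option B: A[2] 24->29, delta=5, new_sum=135+(5)=140 <-- matches target
Option C: A[5] 2->19, delta=17, new_sum=135+(17)=152
Option D: A[1] 31->23, delta=-8, new_sum=135+(-8)=127
Option E: A[0] -7->-12, delta=-5, new_sum=135+(-5)=130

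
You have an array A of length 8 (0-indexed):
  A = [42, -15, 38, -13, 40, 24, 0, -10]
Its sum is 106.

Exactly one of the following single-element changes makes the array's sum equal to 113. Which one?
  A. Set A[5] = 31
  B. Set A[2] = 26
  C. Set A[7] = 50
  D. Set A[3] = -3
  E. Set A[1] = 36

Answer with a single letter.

Option A: A[5] 24->31, delta=7, new_sum=106+(7)=113 <-- matches target
Option B: A[2] 38->26, delta=-12, new_sum=106+(-12)=94
Option C: A[7] -10->50, delta=60, new_sum=106+(60)=166
Option D: A[3] -13->-3, delta=10, new_sum=106+(10)=116
Option E: A[1] -15->36, delta=51, new_sum=106+(51)=157

Answer: A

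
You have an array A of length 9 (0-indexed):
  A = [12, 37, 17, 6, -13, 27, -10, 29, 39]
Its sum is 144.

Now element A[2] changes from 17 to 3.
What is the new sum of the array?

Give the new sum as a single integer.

Answer: 130

Derivation:
Old value at index 2: 17
New value at index 2: 3
Delta = 3 - 17 = -14
New sum = old_sum + delta = 144 + (-14) = 130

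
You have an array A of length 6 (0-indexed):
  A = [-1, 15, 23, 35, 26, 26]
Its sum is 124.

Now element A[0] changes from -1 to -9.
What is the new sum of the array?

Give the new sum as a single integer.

Old value at index 0: -1
New value at index 0: -9
Delta = -9 - -1 = -8
New sum = old_sum + delta = 124 + (-8) = 116

Answer: 116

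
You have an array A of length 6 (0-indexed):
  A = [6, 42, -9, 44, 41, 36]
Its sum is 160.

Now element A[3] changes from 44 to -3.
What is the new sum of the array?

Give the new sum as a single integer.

Answer: 113

Derivation:
Old value at index 3: 44
New value at index 3: -3
Delta = -3 - 44 = -47
New sum = old_sum + delta = 160 + (-47) = 113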